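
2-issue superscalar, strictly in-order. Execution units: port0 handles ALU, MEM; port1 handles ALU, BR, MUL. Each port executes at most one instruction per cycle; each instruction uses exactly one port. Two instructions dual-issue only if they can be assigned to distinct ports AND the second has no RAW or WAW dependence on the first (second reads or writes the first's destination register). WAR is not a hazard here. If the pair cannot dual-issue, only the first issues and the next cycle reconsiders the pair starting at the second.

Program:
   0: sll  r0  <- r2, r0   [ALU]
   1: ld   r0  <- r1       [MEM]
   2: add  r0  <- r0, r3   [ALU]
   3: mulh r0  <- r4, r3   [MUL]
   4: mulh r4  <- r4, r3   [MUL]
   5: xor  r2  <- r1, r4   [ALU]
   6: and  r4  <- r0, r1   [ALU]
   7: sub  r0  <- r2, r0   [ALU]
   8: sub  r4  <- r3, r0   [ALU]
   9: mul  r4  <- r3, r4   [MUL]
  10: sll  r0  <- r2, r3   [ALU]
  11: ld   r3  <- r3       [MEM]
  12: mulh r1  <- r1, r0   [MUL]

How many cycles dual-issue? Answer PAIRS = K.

PAIRS = 3

t=0 i0:sll ; WAW r0
t=1 i1:ld ; RAW+WAW r0
t=2 i2:add ; WAW r0
t=3 i3:mulh ; no-port MUL/MUL
t=4 i4:mulh ; RAW r4
t=5 i5,i6:xor+and ; pair
t=6 i7:sub ; RAW r0
t=7 i8:sub ; RAW+WAW r4
t=8 i9,i10:mul+sll ; pair
t=9 i11,i12:ld+mulh ; pair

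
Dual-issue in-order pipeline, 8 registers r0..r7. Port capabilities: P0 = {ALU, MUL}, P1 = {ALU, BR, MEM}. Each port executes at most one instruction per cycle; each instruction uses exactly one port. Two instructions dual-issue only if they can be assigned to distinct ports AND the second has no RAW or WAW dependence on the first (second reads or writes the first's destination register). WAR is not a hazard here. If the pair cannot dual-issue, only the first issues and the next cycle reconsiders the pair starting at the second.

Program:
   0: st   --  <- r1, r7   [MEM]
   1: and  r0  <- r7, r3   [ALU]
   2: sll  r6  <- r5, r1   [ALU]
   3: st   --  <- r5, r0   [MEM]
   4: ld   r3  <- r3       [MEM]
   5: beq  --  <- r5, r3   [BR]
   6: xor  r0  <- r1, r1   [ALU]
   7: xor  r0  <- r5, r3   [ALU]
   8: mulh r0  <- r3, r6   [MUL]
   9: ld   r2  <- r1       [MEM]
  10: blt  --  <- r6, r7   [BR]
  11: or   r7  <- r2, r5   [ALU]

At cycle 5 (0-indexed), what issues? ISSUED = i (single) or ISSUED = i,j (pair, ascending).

ISSUED = 8,9

  cy0 -> i0/i1 (st.MEM/and.ALU) pair
  cy1 -> i2/i3 (sll.ALU/st.MEM) pair
  cy2 -> i4 (ld.MEM) no-port MEM/BR
  cy3 -> i5/i6 (beq.BR/xor.ALU) pair
  cy4 -> i7 (xor.ALU) WAW r0
  cy5 -> i8/i9 (mulh.MUL/ld.MEM) pair
  cy6 -> i10/i11 (blt.BR/or.ALU) pair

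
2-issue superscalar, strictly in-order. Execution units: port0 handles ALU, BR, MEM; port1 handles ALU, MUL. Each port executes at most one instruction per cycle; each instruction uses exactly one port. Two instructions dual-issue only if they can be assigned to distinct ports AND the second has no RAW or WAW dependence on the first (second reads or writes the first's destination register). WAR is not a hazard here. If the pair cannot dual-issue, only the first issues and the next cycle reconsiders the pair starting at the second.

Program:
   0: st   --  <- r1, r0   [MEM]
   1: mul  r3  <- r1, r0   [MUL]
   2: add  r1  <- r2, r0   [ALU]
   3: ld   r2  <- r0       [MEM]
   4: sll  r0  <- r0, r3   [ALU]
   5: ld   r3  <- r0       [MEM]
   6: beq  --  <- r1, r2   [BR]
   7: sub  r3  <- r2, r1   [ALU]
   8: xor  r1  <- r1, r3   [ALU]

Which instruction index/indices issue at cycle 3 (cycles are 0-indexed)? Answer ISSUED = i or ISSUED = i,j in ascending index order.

ISSUED = 5

  cy0 -> i0+i1 (st.MEM;mul.MUL) 2-wide
  cy1 -> i2+i3 (add.ALU;ld.MEM) 2-wide
  cy2 -> i4 (sll.ALU) RAW r0
  cy3 -> i5 (ld.MEM) no-port MEM/BR
  cy4 -> i6+i7 (beq.BR;sub.ALU) 2-wide
  cy5 -> i8 (xor.ALU) tail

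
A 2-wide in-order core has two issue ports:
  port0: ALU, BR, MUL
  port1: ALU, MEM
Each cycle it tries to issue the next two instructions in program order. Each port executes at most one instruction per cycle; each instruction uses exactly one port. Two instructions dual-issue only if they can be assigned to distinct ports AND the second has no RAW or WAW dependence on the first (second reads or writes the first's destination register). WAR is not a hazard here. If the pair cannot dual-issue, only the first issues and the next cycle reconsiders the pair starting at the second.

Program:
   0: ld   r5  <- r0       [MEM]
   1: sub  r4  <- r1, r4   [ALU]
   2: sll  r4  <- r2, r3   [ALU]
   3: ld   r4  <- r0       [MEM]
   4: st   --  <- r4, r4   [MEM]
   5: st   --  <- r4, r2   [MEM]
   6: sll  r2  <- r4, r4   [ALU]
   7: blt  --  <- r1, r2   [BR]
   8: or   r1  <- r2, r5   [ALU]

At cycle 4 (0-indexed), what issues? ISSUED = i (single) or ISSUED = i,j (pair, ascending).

  cy0 -> i0,i1 (ld.MEM+sub.ALU) pair
  cy1 -> i2 (sll.ALU) WAW r4
  cy2 -> i3 (ld.MEM) no-port MEM/MEM
  cy3 -> i4 (st.MEM) no-port MEM/MEM
  cy4 -> i5,i6 (st.MEM+sll.ALU) pair
  cy5 -> i7,i8 (blt.BR+or.ALU) pair

ISSUED = 5,6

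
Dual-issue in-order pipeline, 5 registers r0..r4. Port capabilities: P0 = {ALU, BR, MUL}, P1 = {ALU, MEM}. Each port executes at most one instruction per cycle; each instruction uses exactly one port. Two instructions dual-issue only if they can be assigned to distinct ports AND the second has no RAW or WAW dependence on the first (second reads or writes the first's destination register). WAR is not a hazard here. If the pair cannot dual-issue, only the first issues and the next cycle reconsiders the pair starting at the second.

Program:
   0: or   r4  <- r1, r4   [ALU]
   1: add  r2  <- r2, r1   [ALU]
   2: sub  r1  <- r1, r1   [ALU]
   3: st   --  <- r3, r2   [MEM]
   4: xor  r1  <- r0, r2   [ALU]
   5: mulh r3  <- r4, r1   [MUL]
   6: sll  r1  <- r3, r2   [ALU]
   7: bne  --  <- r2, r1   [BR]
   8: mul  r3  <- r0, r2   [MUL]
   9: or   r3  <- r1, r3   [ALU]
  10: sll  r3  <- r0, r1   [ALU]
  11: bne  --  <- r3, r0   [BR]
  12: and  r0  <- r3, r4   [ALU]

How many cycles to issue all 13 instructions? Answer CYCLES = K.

[0] i0/i1  or.ALU add.ALU  -- 2-wide
[1] i2/i3  sub.ALU st.MEM  -- 2-wide
[2] i4  xor.ALU  -- RAW r1
[3] i5  mulh.MUL  -- RAW r3
[4] i6  sll.ALU  -- RAW r1
[5] i7  bne.BR  -- no-port BR/MUL
[6] i8  mul.MUL  -- RAW+WAW r3
[7] i9  or.ALU  -- WAW r3
[8] i10  sll.ALU  -- RAW r3
[9] i11/i12  bne.BR and.ALU  -- 2-wide

CYCLES = 10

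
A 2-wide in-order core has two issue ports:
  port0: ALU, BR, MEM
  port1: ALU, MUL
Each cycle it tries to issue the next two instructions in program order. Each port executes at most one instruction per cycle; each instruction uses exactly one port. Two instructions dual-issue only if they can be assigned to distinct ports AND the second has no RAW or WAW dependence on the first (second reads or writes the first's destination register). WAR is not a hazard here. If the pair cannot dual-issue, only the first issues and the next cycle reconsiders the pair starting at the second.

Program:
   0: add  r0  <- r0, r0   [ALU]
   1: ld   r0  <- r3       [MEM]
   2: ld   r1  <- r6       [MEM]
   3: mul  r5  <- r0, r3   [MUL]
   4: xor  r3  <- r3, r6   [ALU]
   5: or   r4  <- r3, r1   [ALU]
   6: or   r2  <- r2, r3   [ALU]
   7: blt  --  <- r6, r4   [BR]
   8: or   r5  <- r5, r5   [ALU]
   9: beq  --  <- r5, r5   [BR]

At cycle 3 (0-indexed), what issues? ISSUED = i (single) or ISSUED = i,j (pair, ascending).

  cy0 -> i0 (add.ALU) WAW r0
  cy1 -> i1 (ld.MEM) no-port MEM/MEM
  cy2 -> i2&i3 (ld.MEM;mul.MUL) pair
  cy3 -> i4 (xor.ALU) RAW r3
  cy4 -> i5&i6 (or.ALU;or.ALU) pair
  cy5 -> i7&i8 (blt.BR;or.ALU) pair
  cy6 -> i9 (beq.BR) tail

ISSUED = 4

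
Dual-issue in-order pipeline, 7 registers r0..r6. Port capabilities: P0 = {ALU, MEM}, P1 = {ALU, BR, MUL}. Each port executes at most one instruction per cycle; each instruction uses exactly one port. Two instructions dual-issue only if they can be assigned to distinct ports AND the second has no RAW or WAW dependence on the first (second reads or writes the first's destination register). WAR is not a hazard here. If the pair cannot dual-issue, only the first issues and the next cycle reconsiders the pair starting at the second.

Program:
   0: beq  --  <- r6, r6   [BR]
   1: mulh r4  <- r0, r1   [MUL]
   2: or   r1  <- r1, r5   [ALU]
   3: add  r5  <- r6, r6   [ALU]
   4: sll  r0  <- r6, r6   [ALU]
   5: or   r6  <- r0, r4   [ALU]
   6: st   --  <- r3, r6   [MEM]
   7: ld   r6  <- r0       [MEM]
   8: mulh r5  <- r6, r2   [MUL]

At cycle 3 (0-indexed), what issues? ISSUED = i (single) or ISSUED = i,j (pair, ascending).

ISSUED = 5

  cy0 -> i0 (beq.BR) no-port BR/MUL
  cy1 -> i1+i2 (mulh.MUL or.ALU) pair
  cy2 -> i3+i4 (add.ALU sll.ALU) pair
  cy3 -> i5 (or.ALU) RAW r6
  cy4 -> i6 (st.MEM) no-port MEM/MEM
  cy5 -> i7 (ld.MEM) RAW r6
  cy6 -> i8 (mulh.MUL) tail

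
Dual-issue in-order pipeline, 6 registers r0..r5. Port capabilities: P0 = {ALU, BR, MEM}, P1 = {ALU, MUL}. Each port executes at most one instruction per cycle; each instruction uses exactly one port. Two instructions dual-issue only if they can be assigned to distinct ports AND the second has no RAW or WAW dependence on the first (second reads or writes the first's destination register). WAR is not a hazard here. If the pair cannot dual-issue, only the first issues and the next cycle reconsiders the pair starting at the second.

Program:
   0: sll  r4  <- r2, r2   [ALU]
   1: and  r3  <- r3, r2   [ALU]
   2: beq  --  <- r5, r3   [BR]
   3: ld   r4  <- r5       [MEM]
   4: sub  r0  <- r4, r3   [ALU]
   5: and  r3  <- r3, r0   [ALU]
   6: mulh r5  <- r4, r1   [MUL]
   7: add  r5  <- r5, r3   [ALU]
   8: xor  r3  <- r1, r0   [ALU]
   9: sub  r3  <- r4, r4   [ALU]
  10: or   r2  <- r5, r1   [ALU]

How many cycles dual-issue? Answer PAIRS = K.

PAIRS = 4

#0 head=0: sll.ALU and.ALU i0,i1 dual
#1 head=2: beq.BR i2 no-port BR/MEM
#2 head=3: ld.MEM i3 RAW r4
#3 head=4: sub.ALU i4 RAW r0
#4 head=5: and.ALU mulh.MUL i5,i6 dual
#5 head=7: add.ALU xor.ALU i7,i8 dual
#6 head=9: sub.ALU or.ALU i9,i10 dual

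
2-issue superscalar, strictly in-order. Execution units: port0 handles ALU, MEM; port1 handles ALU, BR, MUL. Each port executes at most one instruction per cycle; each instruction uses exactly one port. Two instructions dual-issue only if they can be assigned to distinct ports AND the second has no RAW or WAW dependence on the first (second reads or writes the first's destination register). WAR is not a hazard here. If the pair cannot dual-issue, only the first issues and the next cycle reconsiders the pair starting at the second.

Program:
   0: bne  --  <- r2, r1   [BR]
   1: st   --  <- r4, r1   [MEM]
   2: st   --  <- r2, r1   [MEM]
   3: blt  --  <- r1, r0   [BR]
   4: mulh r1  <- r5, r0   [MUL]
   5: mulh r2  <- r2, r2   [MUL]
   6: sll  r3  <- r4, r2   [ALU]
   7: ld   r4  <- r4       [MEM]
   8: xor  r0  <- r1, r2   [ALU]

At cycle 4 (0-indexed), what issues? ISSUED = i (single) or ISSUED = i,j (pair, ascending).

ISSUED = 6,7

0. bne/st @i0,i1  | 2-wide
1. st/blt @i2,i3  | 2-wide
2. mulh @i4  | no-port MUL/MUL
3. mulh @i5  | RAW r2
4. sll/ld @i6,i7  | 2-wide
5. xor @i8  | tail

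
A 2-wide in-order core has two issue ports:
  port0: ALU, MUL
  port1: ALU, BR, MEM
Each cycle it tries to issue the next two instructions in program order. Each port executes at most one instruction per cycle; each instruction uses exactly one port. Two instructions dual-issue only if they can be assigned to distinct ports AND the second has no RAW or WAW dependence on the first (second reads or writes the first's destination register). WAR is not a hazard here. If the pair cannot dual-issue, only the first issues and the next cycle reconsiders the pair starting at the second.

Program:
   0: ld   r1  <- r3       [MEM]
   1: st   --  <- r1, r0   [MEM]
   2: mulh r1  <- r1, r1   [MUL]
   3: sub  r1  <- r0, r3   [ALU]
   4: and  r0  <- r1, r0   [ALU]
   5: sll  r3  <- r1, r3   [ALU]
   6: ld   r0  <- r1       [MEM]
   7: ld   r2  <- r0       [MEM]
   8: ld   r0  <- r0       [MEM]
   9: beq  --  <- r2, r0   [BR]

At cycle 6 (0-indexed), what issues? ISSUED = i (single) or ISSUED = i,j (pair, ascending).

ISSUED = 8

  cy0 -> i0 (ld.MEM) no-port MEM/MEM
  cy1 -> i1/i2 (st.MEM mulh.MUL) 2-wide
  cy2 -> i3 (sub.ALU) RAW r1
  cy3 -> i4/i5 (and.ALU sll.ALU) 2-wide
  cy4 -> i6 (ld.MEM) no-port MEM/MEM
  cy5 -> i7 (ld.MEM) no-port MEM/MEM
  cy6 -> i8 (ld.MEM) no-port MEM/BR
  cy7 -> i9 (beq.BR) tail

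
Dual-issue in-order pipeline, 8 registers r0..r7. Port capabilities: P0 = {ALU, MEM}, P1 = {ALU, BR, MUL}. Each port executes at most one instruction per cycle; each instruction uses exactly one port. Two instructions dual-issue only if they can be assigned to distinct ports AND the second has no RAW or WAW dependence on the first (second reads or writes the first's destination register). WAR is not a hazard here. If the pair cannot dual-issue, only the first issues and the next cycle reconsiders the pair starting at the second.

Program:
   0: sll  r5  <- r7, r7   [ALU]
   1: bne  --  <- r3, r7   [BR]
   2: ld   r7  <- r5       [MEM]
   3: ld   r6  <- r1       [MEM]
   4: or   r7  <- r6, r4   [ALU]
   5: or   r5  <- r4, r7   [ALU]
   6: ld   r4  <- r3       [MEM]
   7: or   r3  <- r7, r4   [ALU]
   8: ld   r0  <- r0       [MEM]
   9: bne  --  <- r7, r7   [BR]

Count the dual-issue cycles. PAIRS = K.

  cy0 -> i0/i1 (sll+bne) dual
  cy1 -> i2 (ld) no-port MEM/MEM
  cy2 -> i3 (ld) RAW r6
  cy3 -> i4 (or) RAW r7
  cy4 -> i5/i6 (or+ld) dual
  cy5 -> i7/i8 (or+ld) dual
  cy6 -> i9 (bne) tail

PAIRS = 3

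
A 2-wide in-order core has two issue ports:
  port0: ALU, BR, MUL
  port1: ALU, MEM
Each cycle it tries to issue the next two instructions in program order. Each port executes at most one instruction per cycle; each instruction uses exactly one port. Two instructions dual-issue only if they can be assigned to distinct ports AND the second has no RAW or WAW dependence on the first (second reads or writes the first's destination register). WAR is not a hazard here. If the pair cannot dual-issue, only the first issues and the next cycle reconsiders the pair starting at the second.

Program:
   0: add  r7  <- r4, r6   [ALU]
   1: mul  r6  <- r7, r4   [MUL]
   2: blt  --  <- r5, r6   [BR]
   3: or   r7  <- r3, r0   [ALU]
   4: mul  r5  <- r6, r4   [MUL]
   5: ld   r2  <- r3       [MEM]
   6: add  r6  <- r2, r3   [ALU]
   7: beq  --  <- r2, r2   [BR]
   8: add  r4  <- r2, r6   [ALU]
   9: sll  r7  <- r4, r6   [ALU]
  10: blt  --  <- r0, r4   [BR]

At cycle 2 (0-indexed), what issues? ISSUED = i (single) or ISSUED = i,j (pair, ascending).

[0] i0  add.ALU  -- RAW r7
[1] i1  mul.MUL  -- no-port MUL/BR
[2] i2+i3  blt.BR/or.ALU  -- dual
[3] i4+i5  mul.MUL/ld.MEM  -- dual
[4] i6+i7  add.ALU/beq.BR  -- dual
[5] i8  add.ALU  -- RAW r4
[6] i9+i10  sll.ALU/blt.BR  -- dual

ISSUED = 2,3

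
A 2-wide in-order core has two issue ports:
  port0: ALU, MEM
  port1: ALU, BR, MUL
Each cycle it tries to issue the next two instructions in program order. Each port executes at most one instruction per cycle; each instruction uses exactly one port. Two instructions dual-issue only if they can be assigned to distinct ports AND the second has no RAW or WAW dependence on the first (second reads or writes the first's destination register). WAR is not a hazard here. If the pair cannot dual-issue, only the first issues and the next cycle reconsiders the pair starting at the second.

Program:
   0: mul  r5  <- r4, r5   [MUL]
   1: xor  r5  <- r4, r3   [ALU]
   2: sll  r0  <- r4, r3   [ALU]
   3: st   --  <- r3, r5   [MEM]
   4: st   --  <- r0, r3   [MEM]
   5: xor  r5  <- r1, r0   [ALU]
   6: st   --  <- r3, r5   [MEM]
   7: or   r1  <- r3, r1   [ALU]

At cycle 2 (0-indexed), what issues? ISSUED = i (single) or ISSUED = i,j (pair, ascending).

c0: i0 mul.MUL  WAW r5
c1: i1&i2 xor.ALU;sll.ALU  dual
c2: i3 st.MEM  no-port MEM/MEM
c3: i4&i5 st.MEM;xor.ALU  dual
c4: i6&i7 st.MEM;or.ALU  dual

ISSUED = 3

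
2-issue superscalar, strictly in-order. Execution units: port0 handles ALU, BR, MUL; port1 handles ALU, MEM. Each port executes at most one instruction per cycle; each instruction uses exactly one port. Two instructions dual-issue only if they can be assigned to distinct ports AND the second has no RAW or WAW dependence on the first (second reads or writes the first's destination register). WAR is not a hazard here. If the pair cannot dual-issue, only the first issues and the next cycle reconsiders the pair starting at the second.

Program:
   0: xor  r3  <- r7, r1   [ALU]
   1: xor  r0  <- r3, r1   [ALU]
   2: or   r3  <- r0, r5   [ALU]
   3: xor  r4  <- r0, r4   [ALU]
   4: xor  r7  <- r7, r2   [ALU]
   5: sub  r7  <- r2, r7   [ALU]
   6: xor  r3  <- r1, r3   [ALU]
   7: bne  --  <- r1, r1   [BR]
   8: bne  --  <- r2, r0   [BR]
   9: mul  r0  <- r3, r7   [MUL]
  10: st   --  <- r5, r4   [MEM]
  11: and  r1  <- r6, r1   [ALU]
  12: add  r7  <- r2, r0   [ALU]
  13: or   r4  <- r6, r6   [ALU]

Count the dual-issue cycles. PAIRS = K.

t=0 i0:xor ; RAW r3
t=1 i1:xor ; RAW r0
t=2 i2/i3:or+xor ; dual
t=3 i4:xor ; RAW+WAW r7
t=4 i5/i6:sub+xor ; dual
t=5 i7:bne ; no-port BR/BR
t=6 i8:bne ; no-port BR/MUL
t=7 i9/i10:mul+st ; dual
t=8 i11/i12:and+add ; dual
t=9 i13:or ; tail

PAIRS = 4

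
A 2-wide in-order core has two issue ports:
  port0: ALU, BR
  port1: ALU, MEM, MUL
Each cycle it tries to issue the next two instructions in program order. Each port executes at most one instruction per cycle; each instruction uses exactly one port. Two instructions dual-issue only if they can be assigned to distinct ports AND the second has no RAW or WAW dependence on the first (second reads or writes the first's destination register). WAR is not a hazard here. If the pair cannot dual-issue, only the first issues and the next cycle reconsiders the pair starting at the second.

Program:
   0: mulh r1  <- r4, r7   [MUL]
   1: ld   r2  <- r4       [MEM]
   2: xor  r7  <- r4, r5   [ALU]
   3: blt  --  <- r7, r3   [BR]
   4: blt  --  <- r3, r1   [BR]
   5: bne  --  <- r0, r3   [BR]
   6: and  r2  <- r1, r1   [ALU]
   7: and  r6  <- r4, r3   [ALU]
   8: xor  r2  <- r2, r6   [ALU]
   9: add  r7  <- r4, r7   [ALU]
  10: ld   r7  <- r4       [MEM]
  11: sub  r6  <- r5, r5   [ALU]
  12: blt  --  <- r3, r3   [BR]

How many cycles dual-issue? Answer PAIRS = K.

PAIRS = 4

[0] i0  mulh  -- no-port MUL/MEM
[1] i1,i2  ld xor  -- dual
[2] i3  blt  -- no-port BR/BR
[3] i4  blt  -- no-port BR/BR
[4] i5,i6  bne and  -- dual
[5] i7  and  -- RAW r6
[6] i8,i9  xor add  -- dual
[7] i10,i11  ld sub  -- dual
[8] i12  blt  -- tail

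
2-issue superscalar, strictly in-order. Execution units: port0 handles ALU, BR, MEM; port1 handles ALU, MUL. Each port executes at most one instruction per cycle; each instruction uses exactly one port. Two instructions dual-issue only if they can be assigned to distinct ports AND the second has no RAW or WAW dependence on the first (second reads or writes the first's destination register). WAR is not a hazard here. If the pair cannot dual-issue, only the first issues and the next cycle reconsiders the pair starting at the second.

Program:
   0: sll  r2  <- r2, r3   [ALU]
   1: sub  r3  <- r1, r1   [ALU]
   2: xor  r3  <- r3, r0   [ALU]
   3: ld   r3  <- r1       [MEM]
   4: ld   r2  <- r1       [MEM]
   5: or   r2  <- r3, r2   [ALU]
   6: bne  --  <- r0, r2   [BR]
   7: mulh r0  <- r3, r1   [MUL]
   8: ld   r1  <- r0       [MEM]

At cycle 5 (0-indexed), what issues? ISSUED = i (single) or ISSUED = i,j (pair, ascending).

ISSUED = 6,7

#0 head=0: sll.ALU/sub.ALU i0+i1 dual
#1 head=2: xor.ALU i2 WAW r3
#2 head=3: ld.MEM i3 no-port MEM/MEM
#3 head=4: ld.MEM i4 RAW+WAW r2
#4 head=5: or.ALU i5 RAW r2
#5 head=6: bne.BR/mulh.MUL i6+i7 dual
#6 head=8: ld.MEM i8 tail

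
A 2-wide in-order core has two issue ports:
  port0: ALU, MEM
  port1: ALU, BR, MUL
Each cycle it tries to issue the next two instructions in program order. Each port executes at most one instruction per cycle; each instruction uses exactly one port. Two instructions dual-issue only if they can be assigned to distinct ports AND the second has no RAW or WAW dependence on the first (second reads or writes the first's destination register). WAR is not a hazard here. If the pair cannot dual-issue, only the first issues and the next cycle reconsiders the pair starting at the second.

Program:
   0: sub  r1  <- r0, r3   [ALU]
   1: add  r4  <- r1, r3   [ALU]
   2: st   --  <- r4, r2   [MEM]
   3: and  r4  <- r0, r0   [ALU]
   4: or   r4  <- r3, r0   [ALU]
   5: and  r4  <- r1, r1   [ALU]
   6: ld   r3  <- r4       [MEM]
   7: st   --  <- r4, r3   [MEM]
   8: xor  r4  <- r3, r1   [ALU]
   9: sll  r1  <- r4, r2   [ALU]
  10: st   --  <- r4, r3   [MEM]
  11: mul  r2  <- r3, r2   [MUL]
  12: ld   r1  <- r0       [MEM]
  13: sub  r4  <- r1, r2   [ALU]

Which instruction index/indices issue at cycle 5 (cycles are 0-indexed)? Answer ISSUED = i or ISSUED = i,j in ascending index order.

0. sub.ALU @i0  | RAW r1
1. add.ALU @i1  | RAW r4
2. st.MEM/and.ALU @i2&i3  | pair
3. or.ALU @i4  | WAW r4
4. and.ALU @i5  | RAW r4
5. ld.MEM @i6  | no-port MEM/MEM
6. st.MEM/xor.ALU @i7&i8  | pair
7. sll.ALU/st.MEM @i9&i10  | pair
8. mul.MUL/ld.MEM @i11&i12  | pair
9. sub.ALU @i13  | tail

ISSUED = 6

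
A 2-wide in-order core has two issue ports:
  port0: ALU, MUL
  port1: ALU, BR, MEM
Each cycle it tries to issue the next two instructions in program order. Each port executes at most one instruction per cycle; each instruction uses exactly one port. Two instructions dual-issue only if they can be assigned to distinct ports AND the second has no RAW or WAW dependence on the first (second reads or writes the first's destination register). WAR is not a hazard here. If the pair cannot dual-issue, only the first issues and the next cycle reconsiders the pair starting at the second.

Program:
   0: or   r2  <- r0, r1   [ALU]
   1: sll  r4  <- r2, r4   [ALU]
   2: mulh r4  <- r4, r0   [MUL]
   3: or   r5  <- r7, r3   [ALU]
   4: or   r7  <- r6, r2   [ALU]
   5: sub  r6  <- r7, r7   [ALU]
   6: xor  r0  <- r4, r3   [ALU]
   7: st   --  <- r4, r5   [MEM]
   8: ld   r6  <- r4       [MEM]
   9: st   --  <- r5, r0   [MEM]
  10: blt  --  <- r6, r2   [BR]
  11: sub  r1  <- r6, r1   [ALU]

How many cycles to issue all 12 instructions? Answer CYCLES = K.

CYCLES = 9

  cy0 -> i0 (or.ALU) RAW r2
  cy1 -> i1 (sll.ALU) RAW+WAW r4
  cy2 -> i2&i3 (mulh.MUL;or.ALU) dual
  cy3 -> i4 (or.ALU) RAW r7
  cy4 -> i5&i6 (sub.ALU;xor.ALU) dual
  cy5 -> i7 (st.MEM) no-port MEM/MEM
  cy6 -> i8 (ld.MEM) no-port MEM/MEM
  cy7 -> i9 (st.MEM) no-port MEM/BR
  cy8 -> i10&i11 (blt.BR;sub.ALU) dual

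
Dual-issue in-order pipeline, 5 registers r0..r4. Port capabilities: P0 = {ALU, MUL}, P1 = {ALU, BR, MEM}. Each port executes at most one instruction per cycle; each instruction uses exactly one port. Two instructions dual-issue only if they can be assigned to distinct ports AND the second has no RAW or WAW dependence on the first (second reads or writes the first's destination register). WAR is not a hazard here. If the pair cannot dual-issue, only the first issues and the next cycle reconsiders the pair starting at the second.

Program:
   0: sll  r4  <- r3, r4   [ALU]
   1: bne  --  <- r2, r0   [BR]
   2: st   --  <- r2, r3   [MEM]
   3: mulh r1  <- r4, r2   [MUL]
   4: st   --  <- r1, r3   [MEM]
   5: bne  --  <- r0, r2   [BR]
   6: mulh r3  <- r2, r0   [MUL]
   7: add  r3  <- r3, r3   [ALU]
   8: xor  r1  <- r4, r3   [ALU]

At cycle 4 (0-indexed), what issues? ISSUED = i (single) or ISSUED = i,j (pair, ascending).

0. sll.ALU bne.BR @i0&i1  | dual
1. st.MEM mulh.MUL @i2&i3  | dual
2. st.MEM @i4  | no-port MEM/BR
3. bne.BR mulh.MUL @i5&i6  | dual
4. add.ALU @i7  | RAW r3
5. xor.ALU @i8  | tail

ISSUED = 7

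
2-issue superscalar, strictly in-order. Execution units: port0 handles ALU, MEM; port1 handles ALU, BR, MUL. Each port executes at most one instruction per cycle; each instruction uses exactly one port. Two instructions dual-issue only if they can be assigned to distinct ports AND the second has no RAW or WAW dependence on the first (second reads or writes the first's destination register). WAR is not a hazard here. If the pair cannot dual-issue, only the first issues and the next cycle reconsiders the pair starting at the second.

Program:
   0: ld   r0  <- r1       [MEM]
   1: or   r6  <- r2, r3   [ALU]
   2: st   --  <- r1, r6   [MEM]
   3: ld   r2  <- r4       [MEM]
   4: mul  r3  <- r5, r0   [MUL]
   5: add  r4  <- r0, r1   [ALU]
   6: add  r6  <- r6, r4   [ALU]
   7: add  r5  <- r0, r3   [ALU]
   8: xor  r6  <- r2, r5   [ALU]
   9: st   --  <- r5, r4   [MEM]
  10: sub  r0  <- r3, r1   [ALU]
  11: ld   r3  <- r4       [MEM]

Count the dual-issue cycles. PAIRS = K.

#0 head=0: ld.MEM or.ALU i0&i1 dual
#1 head=2: st.MEM i2 no-port MEM/MEM
#2 head=3: ld.MEM mul.MUL i3&i4 dual
#3 head=5: add.ALU i5 RAW r4
#4 head=6: add.ALU add.ALU i6&i7 dual
#5 head=8: xor.ALU st.MEM i8&i9 dual
#6 head=10: sub.ALU ld.MEM i10&i11 dual

PAIRS = 5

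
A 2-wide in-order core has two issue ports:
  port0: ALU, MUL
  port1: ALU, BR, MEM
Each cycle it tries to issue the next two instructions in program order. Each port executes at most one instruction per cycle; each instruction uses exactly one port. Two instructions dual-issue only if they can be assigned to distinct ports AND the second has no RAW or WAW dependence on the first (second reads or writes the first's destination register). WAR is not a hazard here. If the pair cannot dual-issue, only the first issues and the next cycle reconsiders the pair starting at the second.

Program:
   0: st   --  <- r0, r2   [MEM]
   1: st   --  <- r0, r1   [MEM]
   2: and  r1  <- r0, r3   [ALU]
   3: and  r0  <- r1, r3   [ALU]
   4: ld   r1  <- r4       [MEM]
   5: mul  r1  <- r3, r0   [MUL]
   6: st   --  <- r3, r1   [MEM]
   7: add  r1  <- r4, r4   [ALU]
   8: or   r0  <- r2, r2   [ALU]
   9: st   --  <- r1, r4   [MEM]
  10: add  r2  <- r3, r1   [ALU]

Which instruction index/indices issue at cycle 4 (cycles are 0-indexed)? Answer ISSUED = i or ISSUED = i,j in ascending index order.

c0: i0 st  no-port MEM/MEM
c1: i1/i2 st/and  pair
c2: i3/i4 and/ld  pair
c3: i5 mul  RAW r1
c4: i6/i7 st/add  pair
c5: i8/i9 or/st  pair
c6: i10 add  tail

ISSUED = 6,7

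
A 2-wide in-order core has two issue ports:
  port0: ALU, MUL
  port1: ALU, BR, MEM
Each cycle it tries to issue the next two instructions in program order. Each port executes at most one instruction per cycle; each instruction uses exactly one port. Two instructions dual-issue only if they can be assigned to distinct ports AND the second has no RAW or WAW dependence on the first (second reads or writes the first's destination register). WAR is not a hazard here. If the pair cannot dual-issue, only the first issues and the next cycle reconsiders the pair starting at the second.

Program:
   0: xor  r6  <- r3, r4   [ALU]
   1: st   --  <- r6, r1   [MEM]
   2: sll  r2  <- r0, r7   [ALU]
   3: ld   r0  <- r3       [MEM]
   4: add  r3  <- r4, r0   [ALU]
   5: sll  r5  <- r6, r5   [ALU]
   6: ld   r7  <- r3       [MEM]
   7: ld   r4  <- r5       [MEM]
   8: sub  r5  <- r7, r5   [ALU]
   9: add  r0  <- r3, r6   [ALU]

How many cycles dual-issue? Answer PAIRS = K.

PAIRS = 3

t=0 i0:xor ; RAW r6
t=1 i1&i2:st+sll ; dual
t=2 i3:ld ; RAW r0
t=3 i4&i5:add+sll ; dual
t=4 i6:ld ; no-port MEM/MEM
t=5 i7&i8:ld+sub ; dual
t=6 i9:add ; tail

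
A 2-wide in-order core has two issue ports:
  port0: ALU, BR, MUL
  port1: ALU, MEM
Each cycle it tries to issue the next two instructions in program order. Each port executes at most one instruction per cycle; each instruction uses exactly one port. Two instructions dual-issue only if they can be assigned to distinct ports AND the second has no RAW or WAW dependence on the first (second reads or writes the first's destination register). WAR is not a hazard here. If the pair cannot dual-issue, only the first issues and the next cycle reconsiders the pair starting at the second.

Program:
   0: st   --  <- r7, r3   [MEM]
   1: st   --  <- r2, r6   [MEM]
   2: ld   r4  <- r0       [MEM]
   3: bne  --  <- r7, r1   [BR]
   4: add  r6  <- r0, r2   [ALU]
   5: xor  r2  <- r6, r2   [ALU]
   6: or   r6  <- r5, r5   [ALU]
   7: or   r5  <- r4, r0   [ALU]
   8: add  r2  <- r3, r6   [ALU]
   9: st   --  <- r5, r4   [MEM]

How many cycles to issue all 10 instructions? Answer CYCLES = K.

#0 head=0: st i0 no-port MEM/MEM
#1 head=1: st i1 no-port MEM/MEM
#2 head=2: ld;bne i2/i3 pair
#3 head=4: add i4 RAW r6
#4 head=5: xor;or i5/i6 pair
#5 head=7: or;add i7/i8 pair
#6 head=9: st i9 tail

CYCLES = 7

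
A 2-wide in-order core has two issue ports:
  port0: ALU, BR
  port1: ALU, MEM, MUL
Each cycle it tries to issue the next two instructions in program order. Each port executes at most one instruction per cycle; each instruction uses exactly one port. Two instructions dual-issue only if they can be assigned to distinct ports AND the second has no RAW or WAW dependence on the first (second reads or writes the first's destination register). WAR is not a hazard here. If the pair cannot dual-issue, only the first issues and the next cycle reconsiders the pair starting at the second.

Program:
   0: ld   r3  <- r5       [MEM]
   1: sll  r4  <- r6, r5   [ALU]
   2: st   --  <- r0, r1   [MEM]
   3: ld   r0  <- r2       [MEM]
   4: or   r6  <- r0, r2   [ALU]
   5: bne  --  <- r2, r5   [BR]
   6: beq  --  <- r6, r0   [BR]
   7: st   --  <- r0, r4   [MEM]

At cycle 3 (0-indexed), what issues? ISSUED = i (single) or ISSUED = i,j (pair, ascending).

ISSUED = 4,5

t=0 i0+i1:ld.MEM+sll.ALU ; dual
t=1 i2:st.MEM ; no-port MEM/MEM
t=2 i3:ld.MEM ; RAW r0
t=3 i4+i5:or.ALU+bne.BR ; dual
t=4 i6+i7:beq.BR+st.MEM ; dual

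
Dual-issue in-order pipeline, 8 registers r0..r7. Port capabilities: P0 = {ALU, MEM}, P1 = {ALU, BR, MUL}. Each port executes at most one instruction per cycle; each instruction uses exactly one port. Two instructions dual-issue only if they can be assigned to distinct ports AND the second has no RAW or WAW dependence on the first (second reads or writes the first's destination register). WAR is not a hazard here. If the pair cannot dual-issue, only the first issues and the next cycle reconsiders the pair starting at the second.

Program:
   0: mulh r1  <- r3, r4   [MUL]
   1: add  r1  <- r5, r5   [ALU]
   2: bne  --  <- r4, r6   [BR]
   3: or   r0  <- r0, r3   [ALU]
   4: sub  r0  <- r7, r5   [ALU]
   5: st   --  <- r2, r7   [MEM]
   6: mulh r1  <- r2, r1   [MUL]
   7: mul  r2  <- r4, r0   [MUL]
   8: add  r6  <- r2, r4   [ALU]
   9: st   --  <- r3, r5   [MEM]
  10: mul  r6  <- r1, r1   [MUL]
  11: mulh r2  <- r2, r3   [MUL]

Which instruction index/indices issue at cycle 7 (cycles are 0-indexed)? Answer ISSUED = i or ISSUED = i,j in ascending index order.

ISSUED = 10

c0: i0 mulh.MUL  WAW r1
c1: i1,i2 add.ALU+bne.BR  dual
c2: i3 or.ALU  WAW r0
c3: i4,i5 sub.ALU+st.MEM  dual
c4: i6 mulh.MUL  no-port MUL/MUL
c5: i7 mul.MUL  RAW r2
c6: i8,i9 add.ALU+st.MEM  dual
c7: i10 mul.MUL  no-port MUL/MUL
c8: i11 mulh.MUL  tail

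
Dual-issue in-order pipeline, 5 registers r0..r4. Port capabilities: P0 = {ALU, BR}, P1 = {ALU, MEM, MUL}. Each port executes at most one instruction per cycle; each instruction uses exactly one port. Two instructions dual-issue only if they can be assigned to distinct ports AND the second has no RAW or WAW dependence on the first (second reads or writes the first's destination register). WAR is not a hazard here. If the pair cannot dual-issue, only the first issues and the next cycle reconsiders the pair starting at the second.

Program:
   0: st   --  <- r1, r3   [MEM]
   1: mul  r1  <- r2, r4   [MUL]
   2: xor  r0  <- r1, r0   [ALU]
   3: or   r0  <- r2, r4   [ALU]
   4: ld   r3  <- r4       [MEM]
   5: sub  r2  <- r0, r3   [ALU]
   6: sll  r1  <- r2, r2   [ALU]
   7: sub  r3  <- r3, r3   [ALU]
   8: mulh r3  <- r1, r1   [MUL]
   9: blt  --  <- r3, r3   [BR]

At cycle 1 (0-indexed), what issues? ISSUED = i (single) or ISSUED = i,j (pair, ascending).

ISSUED = 1

  cy0 -> i0 (st.MEM) no-port MEM/MUL
  cy1 -> i1 (mul.MUL) RAW r1
  cy2 -> i2 (xor.ALU) WAW r0
  cy3 -> i3+i4 (or.ALU/ld.MEM) 2-wide
  cy4 -> i5 (sub.ALU) RAW r2
  cy5 -> i6+i7 (sll.ALU/sub.ALU) 2-wide
  cy6 -> i8 (mulh.MUL) RAW r3
  cy7 -> i9 (blt.BR) tail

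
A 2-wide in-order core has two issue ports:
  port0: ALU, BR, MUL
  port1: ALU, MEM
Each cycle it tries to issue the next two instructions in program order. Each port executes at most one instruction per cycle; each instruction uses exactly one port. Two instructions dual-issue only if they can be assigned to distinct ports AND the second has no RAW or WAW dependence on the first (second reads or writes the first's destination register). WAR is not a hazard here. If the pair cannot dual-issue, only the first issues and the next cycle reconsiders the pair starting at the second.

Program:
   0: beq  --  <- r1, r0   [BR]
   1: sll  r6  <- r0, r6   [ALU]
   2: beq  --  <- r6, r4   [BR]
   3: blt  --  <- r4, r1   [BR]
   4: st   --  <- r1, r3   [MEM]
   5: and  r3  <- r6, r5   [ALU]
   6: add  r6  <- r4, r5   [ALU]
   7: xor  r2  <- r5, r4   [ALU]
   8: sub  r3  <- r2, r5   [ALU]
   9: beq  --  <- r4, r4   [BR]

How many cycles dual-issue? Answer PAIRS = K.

0. beq/sll @i0,i1  | dual
1. beq @i2  | no-port BR/BR
2. blt/st @i3,i4  | dual
3. and/add @i5,i6  | dual
4. xor @i7  | RAW r2
5. sub/beq @i8,i9  | dual

PAIRS = 4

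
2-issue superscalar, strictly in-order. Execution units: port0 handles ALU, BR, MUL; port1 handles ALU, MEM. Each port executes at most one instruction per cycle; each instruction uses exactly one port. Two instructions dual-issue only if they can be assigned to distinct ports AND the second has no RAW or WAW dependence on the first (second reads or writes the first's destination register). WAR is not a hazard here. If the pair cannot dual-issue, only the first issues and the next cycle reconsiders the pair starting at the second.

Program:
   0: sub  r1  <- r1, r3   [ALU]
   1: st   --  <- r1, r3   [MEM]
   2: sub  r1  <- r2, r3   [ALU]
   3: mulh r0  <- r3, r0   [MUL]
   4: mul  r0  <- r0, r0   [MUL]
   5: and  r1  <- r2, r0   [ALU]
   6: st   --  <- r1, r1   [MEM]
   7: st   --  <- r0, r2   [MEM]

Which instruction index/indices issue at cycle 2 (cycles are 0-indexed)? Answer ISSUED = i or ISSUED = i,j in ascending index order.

ISSUED = 3

  cy0 -> i0 (sub.ALU) RAW r1
  cy1 -> i1,i2 (st.MEM+sub.ALU) pair
  cy2 -> i3 (mulh.MUL) no-port MUL/MUL
  cy3 -> i4 (mul.MUL) RAW r0
  cy4 -> i5 (and.ALU) RAW r1
  cy5 -> i6 (st.MEM) no-port MEM/MEM
  cy6 -> i7 (st.MEM) tail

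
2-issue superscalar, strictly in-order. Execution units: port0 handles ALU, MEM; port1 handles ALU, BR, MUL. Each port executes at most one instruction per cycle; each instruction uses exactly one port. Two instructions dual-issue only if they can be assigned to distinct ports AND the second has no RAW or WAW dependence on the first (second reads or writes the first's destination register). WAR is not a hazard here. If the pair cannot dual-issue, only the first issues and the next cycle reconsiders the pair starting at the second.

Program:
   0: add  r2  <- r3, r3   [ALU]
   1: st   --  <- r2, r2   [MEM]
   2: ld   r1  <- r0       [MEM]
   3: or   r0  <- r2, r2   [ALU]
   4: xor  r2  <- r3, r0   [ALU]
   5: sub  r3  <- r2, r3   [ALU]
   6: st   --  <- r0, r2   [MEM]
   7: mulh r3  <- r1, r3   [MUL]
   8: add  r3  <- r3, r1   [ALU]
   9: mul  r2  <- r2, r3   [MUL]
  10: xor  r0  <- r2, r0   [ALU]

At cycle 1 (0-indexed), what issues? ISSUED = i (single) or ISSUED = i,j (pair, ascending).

ISSUED = 1

[0] i0  add  -- RAW r2
[1] i1  st  -- no-port MEM/MEM
[2] i2&i3  ld+or  -- pair
[3] i4  xor  -- RAW r2
[4] i5&i6  sub+st  -- pair
[5] i7  mulh  -- RAW+WAW r3
[6] i8  add  -- RAW r3
[7] i9  mul  -- RAW r2
[8] i10  xor  -- tail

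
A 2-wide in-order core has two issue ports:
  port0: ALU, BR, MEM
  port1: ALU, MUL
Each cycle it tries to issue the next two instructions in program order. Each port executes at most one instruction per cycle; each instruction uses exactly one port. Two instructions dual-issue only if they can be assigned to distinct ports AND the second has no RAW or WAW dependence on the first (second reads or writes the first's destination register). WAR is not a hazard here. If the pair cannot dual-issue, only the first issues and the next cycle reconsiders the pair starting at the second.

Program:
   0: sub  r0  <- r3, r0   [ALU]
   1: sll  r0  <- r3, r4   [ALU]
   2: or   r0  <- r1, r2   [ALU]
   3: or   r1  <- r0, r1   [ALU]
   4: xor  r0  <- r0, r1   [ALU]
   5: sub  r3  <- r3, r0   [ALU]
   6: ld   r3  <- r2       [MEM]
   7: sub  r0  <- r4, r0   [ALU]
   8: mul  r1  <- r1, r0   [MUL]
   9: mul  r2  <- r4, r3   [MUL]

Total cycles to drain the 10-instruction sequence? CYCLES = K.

CYCLES = 9

t=0 i0:sub ; WAW r0
t=1 i1:sll ; WAW r0
t=2 i2:or ; RAW r0
t=3 i3:or ; RAW r1
t=4 i4:xor ; RAW r0
t=5 i5:sub ; WAW r3
t=6 i6/i7:ld/sub ; pair
t=7 i8:mul ; no-port MUL/MUL
t=8 i9:mul ; tail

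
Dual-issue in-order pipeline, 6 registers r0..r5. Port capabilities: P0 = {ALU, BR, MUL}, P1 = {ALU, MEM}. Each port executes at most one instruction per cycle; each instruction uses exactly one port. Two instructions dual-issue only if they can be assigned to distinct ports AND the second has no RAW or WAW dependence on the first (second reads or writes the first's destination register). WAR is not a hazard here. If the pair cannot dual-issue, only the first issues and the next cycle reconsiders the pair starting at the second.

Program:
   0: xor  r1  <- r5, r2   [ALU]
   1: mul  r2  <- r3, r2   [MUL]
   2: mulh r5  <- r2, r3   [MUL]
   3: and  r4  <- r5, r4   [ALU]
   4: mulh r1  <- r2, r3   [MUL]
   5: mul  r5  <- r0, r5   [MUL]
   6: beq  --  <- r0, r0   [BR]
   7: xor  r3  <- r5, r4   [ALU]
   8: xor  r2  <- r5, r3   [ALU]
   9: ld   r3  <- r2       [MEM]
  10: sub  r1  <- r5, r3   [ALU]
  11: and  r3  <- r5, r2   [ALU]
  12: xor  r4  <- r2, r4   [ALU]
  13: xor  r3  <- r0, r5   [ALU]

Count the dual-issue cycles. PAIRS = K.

PAIRS = 5

t=0 i0/i1:xor/mul ; dual
t=1 i2:mulh ; RAW r5
t=2 i3/i4:and/mulh ; dual
t=3 i5:mul ; no-port MUL/BR
t=4 i6/i7:beq/xor ; dual
t=5 i8:xor ; RAW r2
t=6 i9:ld ; RAW r3
t=7 i10/i11:sub/and ; dual
t=8 i12/i13:xor/xor ; dual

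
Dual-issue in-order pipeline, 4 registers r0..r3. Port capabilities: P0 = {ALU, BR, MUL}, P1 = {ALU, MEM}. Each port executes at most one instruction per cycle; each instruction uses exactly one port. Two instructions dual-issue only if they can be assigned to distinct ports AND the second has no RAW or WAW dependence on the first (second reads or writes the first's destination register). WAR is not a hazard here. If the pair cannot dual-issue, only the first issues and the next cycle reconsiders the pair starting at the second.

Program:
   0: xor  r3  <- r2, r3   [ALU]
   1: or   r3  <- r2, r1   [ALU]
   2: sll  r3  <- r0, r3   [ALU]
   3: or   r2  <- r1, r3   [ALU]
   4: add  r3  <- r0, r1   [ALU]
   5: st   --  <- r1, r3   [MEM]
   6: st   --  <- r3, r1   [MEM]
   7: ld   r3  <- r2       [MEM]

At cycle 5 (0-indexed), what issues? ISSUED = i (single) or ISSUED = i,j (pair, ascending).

ISSUED = 6

t=0 i0:xor ; WAW r3
t=1 i1:or ; RAW+WAW r3
t=2 i2:sll ; RAW r3
t=3 i3,i4:or add ; dual
t=4 i5:st ; no-port MEM/MEM
t=5 i6:st ; no-port MEM/MEM
t=6 i7:ld ; tail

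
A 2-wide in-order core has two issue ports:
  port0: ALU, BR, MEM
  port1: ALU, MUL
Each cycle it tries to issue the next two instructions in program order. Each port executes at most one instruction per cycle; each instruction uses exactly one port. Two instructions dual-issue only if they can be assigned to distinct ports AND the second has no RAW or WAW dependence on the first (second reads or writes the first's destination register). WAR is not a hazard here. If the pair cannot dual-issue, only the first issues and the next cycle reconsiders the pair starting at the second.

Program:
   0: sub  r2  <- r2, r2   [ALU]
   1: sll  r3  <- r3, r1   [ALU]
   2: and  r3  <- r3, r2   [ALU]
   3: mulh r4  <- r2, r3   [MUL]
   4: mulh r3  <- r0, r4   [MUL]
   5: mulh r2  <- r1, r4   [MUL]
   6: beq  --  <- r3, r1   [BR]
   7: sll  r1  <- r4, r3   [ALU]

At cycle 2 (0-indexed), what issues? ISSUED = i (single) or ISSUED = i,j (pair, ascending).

[0] i0+i1  sub;sll  -- 2-wide
[1] i2  and  -- RAW r3
[2] i3  mulh  -- no-port MUL/MUL
[3] i4  mulh  -- no-port MUL/MUL
[4] i5+i6  mulh;beq  -- 2-wide
[5] i7  sll  -- tail

ISSUED = 3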